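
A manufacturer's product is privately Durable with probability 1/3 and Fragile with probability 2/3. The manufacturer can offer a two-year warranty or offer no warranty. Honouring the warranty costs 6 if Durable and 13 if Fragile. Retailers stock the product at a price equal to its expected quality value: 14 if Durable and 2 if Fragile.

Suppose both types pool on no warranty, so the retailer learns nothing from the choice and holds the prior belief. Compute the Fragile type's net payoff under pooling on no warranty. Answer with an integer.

Pooled price = 1/3·14 + 2/3·2 = 6.
Fragile pays no cost for no warranty, so net payoff = 6.

6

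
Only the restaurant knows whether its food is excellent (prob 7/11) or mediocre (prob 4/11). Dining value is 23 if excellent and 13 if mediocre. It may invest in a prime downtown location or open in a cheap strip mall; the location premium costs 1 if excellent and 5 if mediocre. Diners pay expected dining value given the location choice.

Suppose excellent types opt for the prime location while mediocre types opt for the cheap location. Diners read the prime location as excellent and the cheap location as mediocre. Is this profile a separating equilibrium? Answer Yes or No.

No

Under these beliefs, the prime location earns price premium 23 and the cheap location earns price premium 13.
excellent: the prime location nets 23 − 1 = 22; the cheap location nets 13. excellent prefers the prime location.
mediocre: the prime location nets 23 − 5 = 18; the cheap location nets 13. mediocre would deviate to the prime location.
mediocre has a profitable deviation, so the profile is not an equilibrium.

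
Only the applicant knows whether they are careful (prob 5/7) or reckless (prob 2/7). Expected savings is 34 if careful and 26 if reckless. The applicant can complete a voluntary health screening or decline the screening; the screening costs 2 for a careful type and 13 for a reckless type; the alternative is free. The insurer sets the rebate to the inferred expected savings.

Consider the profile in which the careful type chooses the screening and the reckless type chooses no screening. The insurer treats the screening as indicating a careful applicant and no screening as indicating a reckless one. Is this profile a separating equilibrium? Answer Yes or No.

Yes

Under these beliefs, the screening earns rebate 34 and no screening earns rebate 26.
careful: the screening nets 34 − 2 = 32; no screening nets 26. careful prefers the screening.
reckless: the screening nets 34 − 13 = 21; no screening nets 26. reckless prefers no screening.
Neither type deviates, so the separating profile is an equilibrium.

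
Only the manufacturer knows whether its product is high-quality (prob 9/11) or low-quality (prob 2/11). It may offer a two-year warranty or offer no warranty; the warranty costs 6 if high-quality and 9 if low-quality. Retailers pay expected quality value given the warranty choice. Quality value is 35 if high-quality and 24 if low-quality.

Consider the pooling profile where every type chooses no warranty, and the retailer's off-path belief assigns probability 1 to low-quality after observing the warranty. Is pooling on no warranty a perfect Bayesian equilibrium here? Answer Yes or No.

Yes

On path, the retailer holds the prior and pays 9/11·35 + 2/11·24 = 33. Off path (the warranty), believing low-quality, it pays 24.
high-quality: no warranty nets 33; the warranty nets 24 − 6 = 18. high-quality stays.
low-quality: no warranty nets 33; the warranty nets 24 − 9 = 15. low-quality stays.
No type deviates, so pooling is sustained.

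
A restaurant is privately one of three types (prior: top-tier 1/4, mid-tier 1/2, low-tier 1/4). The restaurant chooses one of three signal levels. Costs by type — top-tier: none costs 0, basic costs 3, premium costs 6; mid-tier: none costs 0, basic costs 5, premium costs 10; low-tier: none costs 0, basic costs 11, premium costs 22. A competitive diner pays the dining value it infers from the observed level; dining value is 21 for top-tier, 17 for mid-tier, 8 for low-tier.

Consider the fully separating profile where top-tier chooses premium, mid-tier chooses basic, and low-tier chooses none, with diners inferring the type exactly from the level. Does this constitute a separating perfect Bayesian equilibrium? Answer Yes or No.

Separating price premiums: premium → 21, basic → 17, none → 8.
top-tier (assigned premium): none: 8 − 0 = 8; basic: 17 − 3 = 14; premium: 21 − 6 = 15. top-tier stays.
mid-tier (assigned basic): none: 8 − 0 = 8; basic: 17 − 5 = 12; premium: 21 − 10 = 11. mid-tier stays.
low-tier (assigned none): none: 8 − 0 = 8; basic: 17 − 11 = 6; premium: 21 − 22 = -1. low-tier stays.
Every type prefers its assigned level; separation holds.

Yes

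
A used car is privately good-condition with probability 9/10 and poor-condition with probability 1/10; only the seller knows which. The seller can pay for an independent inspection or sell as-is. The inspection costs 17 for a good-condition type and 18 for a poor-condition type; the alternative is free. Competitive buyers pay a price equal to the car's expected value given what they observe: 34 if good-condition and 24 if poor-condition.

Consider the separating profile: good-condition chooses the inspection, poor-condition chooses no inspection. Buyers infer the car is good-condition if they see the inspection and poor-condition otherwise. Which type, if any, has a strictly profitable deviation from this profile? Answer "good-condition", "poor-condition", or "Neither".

The inspection pays 34; no inspection pays 24.
good-condition: assigned the inspection, nets 34 − 17 = 17; deviating to no inspection nets 24.
poor-condition: assigned no inspection, nets 24; deviating to the inspection nets 34 − 18 = 16.
The good-condition type gains 7 by deviating.

good-condition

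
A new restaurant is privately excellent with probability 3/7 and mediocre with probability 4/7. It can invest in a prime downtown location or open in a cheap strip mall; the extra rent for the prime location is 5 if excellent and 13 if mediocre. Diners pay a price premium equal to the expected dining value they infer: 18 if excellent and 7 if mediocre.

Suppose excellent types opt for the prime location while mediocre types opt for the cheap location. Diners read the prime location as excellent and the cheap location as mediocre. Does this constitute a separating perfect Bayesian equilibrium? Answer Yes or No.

Under these beliefs, the prime location earns price premium 18 and the cheap location earns price premium 7.
excellent: the prime location nets 18 − 5 = 13; the cheap location nets 7. excellent prefers the prime location.
mediocre: the prime location nets 18 − 13 = 5; the cheap location nets 7. mediocre prefers the cheap location.
Neither type deviates, so the separating profile is an equilibrium.

Yes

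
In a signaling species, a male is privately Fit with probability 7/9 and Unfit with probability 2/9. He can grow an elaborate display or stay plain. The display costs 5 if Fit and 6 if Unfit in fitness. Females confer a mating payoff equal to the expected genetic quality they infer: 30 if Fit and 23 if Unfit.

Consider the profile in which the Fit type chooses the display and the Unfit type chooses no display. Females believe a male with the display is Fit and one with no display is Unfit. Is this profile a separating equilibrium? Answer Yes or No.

No

Under these beliefs, the display earns mating payoff 30 and no display earns mating payoff 23.
Fit: the display nets 30 − 5 = 25; no display nets 23. Fit prefers the display.
Unfit: the display nets 30 − 6 = 24; no display nets 23. Unfit would deviate to the display.
Unfit has a profitable deviation, so the profile is not an equilibrium.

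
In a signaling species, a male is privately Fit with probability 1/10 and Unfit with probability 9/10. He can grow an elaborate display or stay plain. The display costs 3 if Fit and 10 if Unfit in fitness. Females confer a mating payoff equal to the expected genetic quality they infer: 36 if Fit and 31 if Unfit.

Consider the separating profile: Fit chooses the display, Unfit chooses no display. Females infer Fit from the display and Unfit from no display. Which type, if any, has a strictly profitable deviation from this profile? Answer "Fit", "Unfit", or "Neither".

The display pays 36; no display pays 31.
Fit: assigned the display, nets 36 − 3 = 33; deviating to no display nets 31.
Unfit: assigned no display, nets 31; deviating to the display nets 36 − 10 = 26.
Both types strictly prefer their assigned action; no profitable deviation.

Neither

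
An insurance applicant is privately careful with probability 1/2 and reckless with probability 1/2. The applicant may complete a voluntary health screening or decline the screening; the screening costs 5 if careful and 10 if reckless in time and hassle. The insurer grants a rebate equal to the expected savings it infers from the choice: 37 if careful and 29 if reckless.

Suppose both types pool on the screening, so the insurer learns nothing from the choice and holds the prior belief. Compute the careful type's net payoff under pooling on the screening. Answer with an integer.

Pooled rebate = 1/2·37 + 1/2·29 = 33.
careful pays cost 5 for the screening, so net payoff = 33 − 5 = 28.

28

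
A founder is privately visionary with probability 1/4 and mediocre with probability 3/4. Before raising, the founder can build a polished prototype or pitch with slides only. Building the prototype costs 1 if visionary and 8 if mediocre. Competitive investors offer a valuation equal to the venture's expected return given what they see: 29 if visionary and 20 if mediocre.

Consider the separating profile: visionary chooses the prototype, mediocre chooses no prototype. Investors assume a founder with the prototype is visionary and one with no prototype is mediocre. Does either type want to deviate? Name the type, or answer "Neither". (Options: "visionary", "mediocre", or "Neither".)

mediocre

The prototype pays 29; no prototype pays 20.
visionary: assigned the prototype, nets 29 − 1 = 28; deviating to no prototype nets 20.
mediocre: assigned no prototype, nets 20; deviating to the prototype nets 29 − 8 = 21.
The mediocre type gains 1 by deviating.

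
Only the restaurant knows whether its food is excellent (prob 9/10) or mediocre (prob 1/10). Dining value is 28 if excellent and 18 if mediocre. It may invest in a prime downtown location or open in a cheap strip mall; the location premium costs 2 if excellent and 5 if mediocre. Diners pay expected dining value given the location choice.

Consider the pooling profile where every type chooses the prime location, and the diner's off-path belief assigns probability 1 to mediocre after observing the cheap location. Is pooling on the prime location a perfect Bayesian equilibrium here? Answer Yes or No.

Yes

On path, the diner holds the prior and pays 9/10·28 + 1/10·18 = 27. Off path (the cheap location), believing mediocre, it pays 18.
excellent: the prime location nets 27 − 2 = 25; the cheap location nets 18. excellent stays.
mediocre: the prime location nets 27 − 5 = 22; the cheap location nets 18. mediocre stays.
No type deviates, so pooling is sustained.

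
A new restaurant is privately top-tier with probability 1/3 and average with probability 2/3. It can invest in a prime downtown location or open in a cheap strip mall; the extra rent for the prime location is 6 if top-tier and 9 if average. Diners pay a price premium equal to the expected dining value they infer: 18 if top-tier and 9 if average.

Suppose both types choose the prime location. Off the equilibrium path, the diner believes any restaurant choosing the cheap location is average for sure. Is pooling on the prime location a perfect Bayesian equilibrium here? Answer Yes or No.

No

On path, the diner holds the prior and pays 1/3·18 + 2/3·9 = 12. Off path (the cheap location), believing average, it pays 9.
top-tier: the prime location nets 12 − 6 = 6; the cheap location nets 9. top-tier would deviate.
average: the prime location nets 12 − 9 = 3; the cheap location nets 9. average would deviate.
A type deviates, so pooling fails.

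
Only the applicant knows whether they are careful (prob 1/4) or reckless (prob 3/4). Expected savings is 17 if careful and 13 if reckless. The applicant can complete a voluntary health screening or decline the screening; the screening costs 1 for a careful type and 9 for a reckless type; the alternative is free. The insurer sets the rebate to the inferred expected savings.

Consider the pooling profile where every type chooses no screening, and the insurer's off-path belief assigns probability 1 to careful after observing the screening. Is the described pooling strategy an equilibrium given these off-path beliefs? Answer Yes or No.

No

On path, the insurer holds the prior and pays 1/4·17 + 3/4·13 = 14. Off path (the screening), believing careful, it pays 17.
careful: no screening nets 14; the screening nets 17 − 1 = 16. careful would deviate.
reckless: no screening nets 14; the screening nets 17 − 9 = 8. reckless stays.
A type deviates, so pooling fails.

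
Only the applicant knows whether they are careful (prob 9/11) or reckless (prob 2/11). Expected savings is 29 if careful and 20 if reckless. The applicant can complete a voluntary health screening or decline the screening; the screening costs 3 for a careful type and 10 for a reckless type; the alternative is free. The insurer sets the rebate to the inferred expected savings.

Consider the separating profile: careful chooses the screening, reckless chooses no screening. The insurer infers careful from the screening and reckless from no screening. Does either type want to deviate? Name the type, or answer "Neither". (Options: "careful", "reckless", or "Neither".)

Neither

The screening pays 29; no screening pays 20.
careful: assigned the screening, nets 29 − 3 = 26; deviating to no screening nets 20.
reckless: assigned no screening, nets 20; deviating to the screening nets 29 − 10 = 19.
Both types strictly prefer their assigned action; no profitable deviation.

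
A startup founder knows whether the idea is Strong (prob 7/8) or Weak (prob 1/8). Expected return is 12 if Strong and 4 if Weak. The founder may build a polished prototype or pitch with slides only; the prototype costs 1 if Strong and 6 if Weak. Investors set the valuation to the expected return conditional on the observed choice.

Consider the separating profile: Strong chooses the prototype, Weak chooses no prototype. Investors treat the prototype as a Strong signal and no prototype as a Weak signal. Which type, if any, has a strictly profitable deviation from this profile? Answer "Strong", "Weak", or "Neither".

Weak

The prototype pays 12; no prototype pays 4.
Strong: assigned the prototype, nets 12 − 1 = 11; deviating to no prototype nets 4.
Weak: assigned no prototype, nets 4; deviating to the prototype nets 12 − 6 = 6.
The Weak type gains 2 by deviating.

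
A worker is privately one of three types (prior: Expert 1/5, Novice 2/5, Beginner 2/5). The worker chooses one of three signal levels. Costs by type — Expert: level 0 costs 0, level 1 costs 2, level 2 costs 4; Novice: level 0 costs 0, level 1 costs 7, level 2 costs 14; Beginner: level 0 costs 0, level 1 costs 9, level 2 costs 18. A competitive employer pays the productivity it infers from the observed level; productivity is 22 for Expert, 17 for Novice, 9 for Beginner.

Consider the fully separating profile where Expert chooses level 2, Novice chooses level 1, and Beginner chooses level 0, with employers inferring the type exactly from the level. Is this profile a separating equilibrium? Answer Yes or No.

Yes

Separating wages: level 2 → 22, level 1 → 17, level 0 → 9.
Expert (assigned level 2): level 0: 9 − 0 = 9; level 1: 17 − 2 = 15; level 2: 22 − 4 = 18. Expert stays.
Novice (assigned level 1): level 0: 9 − 0 = 9; level 1: 17 − 7 = 10; level 2: 22 − 14 = 8. Novice stays.
Beginner (assigned level 0): level 0: 9 − 0 = 9; level 1: 17 − 9 = 8; level 2: 22 − 18 = 4. Beginner stays.
Every type prefers its assigned level; separation holds.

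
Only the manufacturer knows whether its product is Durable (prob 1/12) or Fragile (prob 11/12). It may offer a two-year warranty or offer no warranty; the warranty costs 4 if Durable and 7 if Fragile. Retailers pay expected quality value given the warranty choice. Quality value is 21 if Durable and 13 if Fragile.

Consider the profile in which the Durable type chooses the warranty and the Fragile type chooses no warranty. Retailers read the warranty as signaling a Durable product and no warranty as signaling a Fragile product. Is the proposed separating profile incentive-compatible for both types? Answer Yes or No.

No

Under these beliefs, the warranty earns price 21 and no warranty earns price 13.
Durable: the warranty nets 21 − 4 = 17; no warranty nets 13. Durable prefers the warranty.
Fragile: the warranty nets 21 − 7 = 14; no warranty nets 13. Fragile would deviate to the warranty.
Fragile has a profitable deviation, so the profile is not an equilibrium.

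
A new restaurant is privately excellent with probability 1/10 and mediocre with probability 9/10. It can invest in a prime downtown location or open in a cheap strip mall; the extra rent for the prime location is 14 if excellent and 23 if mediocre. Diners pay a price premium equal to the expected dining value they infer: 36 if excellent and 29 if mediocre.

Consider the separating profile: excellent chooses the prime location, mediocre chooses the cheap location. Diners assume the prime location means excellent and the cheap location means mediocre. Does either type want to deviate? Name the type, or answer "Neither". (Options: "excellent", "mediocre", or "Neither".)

excellent

The prime location pays 36; the cheap location pays 29.
excellent: assigned the prime location, nets 36 − 14 = 22; deviating to the cheap location nets 29.
mediocre: assigned the cheap location, nets 29; deviating to the prime location nets 36 − 23 = 13.
The excellent type gains 7 by deviating.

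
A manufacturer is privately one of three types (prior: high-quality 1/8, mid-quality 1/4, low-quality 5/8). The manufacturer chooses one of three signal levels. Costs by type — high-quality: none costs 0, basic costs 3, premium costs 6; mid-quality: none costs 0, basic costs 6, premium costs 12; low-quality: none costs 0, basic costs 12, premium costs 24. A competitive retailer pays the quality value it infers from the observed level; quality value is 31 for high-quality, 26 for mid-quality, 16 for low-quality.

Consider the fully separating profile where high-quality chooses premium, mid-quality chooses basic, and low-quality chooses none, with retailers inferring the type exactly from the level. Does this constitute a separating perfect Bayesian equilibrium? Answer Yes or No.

Separating prices: premium → 31, basic → 26, none → 16.
high-quality (assigned premium): none: 16 − 0 = 16; basic: 26 − 3 = 23; premium: 31 − 6 = 25. high-quality stays.
mid-quality (assigned basic): none: 16 − 0 = 16; basic: 26 − 6 = 20; premium: 31 − 12 = 19. mid-quality stays.
low-quality (assigned none): none: 16 − 0 = 16; basic: 26 − 12 = 14; premium: 31 − 24 = 7. low-quality stays.
Every type prefers its assigned level; separation holds.

Yes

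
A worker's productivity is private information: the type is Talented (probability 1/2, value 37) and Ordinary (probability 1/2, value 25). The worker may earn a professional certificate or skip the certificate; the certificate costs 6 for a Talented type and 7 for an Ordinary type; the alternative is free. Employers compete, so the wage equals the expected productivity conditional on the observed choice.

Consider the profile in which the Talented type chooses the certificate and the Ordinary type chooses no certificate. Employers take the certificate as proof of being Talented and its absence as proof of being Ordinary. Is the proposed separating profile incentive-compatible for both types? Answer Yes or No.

Under these beliefs, the certificate earns wage 37 and no certificate earns wage 25.
Talented: the certificate nets 37 − 6 = 31; no certificate nets 25. Talented prefers the certificate.
Ordinary: the certificate nets 37 − 7 = 30; no certificate nets 25. Ordinary would deviate to the certificate.
Ordinary has a profitable deviation, so the profile is not an equilibrium.

No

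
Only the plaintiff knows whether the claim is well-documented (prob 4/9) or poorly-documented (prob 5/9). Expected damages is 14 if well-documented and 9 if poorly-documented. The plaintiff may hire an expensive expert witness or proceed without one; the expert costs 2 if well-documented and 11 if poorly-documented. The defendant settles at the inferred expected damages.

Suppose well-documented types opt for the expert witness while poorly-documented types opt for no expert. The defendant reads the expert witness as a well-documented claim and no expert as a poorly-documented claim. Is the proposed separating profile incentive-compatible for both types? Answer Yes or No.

Yes

Under these beliefs, the expert witness earns settlement 14 and no expert earns settlement 9.
well-documented: the expert witness nets 14 − 2 = 12; no expert nets 9. well-documented prefers the expert witness.
poorly-documented: the expert witness nets 14 − 11 = 3; no expert nets 9. poorly-documented prefers no expert.
Neither type deviates, so the separating profile is an equilibrium.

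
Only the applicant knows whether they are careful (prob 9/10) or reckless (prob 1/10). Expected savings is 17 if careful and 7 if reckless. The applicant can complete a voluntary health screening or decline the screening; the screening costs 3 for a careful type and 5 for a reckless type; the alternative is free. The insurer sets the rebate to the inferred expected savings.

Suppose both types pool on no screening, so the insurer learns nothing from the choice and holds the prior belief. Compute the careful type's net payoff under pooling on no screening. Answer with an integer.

Pooled rebate = 9/10·17 + 1/10·7 = 16.
careful pays no cost for no screening, so net payoff = 16.

16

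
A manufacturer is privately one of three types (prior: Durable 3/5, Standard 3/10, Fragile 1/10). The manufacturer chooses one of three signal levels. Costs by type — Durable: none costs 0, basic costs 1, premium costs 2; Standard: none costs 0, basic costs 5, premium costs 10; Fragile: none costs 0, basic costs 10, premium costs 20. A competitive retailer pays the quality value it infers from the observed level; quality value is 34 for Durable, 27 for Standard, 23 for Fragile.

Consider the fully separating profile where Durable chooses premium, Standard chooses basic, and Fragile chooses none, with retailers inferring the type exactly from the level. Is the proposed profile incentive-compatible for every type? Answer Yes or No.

Separating prices: premium → 34, basic → 27, none → 23.
Durable (assigned premium): none: 23 − 0 = 23; basic: 27 − 1 = 26; premium: 34 − 2 = 32. Durable stays.
Standard (assigned basic): none: 23 − 0 = 23; basic: 27 − 5 = 22; premium: 34 − 10 = 24. Standard prefers premium.
Fragile (assigned none): none: 23 − 0 = 23; basic: 27 − 10 = 17; premium: 34 − 20 = 14. Fragile stays.
At least one type deviates; the separating profile fails.

No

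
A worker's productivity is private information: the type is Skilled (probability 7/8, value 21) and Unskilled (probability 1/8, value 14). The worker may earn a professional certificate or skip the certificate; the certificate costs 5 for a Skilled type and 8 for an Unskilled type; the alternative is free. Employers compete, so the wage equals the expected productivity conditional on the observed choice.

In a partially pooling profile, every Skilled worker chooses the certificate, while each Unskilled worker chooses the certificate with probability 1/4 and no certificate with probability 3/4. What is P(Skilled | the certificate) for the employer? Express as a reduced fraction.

P(the certificate) = (7/8)·1 + (1/8)·(1/4) = 29/32.
By Bayes' rule, P(Skilled | the certificate) = (7/8) / (29/32) = 28/29.

28/29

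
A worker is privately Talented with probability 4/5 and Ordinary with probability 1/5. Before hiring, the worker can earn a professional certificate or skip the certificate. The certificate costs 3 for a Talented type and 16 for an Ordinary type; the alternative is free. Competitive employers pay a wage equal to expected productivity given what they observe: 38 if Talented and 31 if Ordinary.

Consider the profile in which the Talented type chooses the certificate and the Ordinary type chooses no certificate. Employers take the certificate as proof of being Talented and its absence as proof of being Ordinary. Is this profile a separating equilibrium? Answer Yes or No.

Yes

Under these beliefs, the certificate earns wage 38 and no certificate earns wage 31.
Talented: the certificate nets 38 − 3 = 35; no certificate nets 31. Talented prefers the certificate.
Ordinary: the certificate nets 38 − 16 = 22; no certificate nets 31. Ordinary prefers no certificate.
Neither type deviates, so the separating profile is an equilibrium.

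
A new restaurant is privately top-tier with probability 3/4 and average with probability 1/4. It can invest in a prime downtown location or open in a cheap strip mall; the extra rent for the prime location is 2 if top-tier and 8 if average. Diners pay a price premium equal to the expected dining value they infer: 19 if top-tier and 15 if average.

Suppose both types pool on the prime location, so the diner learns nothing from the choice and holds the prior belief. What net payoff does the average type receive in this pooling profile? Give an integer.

Pooled price premium = 3/4·19 + 1/4·15 = 18.
average pays cost 8 for the prime location, so net payoff = 18 − 8 = 10.

10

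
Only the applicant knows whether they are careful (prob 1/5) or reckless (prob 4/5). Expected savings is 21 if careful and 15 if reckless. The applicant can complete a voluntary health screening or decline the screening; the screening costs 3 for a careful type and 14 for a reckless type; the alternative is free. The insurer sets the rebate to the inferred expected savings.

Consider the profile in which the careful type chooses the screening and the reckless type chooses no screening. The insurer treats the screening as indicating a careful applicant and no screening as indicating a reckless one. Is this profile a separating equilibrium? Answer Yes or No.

Yes

Under these beliefs, the screening earns rebate 21 and no screening earns rebate 15.
careful: the screening nets 21 − 3 = 18; no screening nets 15. careful prefers the screening.
reckless: the screening nets 21 − 14 = 7; no screening nets 15. reckless prefers no screening.
Neither type deviates, so the separating profile is an equilibrium.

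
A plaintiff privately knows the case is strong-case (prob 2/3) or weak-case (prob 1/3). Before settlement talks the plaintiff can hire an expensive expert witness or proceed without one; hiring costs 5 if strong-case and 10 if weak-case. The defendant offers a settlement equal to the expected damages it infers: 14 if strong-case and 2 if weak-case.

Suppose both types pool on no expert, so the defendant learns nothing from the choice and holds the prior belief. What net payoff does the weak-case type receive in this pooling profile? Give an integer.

10

Pooled settlement = 2/3·14 + 1/3·2 = 10.
weak-case pays no cost for no expert, so net payoff = 10.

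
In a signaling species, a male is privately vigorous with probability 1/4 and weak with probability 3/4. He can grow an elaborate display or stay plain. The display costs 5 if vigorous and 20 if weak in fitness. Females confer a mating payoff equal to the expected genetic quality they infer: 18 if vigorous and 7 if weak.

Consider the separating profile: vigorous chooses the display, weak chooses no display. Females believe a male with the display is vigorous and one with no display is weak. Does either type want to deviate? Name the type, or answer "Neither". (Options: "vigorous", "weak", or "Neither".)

Neither

The display pays 18; no display pays 7.
vigorous: assigned the display, nets 18 − 5 = 13; deviating to no display nets 7.
weak: assigned no display, nets 7; deviating to the display nets 18 − 20 = -2.
Both types strictly prefer their assigned action; no profitable deviation.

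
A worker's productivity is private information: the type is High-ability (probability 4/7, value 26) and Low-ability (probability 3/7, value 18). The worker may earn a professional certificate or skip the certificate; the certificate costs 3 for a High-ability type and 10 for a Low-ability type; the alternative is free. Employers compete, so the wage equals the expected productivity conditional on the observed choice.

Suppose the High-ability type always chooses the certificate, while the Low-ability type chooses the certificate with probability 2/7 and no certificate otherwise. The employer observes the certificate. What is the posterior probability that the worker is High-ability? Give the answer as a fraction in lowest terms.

P(the certificate) = (4/7)·1 + (3/7)·(2/7) = 34/49.
By Bayes' rule, P(High-ability | the certificate) = (4/7) / (34/49) = 14/17.

14/17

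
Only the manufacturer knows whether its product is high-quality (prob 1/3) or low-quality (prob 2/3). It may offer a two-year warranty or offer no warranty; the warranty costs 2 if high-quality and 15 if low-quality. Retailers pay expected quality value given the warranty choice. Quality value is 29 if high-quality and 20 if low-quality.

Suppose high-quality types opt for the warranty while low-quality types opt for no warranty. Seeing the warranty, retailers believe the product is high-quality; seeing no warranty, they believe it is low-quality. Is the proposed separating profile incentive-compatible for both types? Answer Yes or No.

Under these beliefs, the warranty earns price 29 and no warranty earns price 20.
high-quality: the warranty nets 29 − 2 = 27; no warranty nets 20. high-quality prefers the warranty.
low-quality: the warranty nets 29 − 15 = 14; no warranty nets 20. low-quality prefers no warranty.
Neither type deviates, so the separating profile is an equilibrium.

Yes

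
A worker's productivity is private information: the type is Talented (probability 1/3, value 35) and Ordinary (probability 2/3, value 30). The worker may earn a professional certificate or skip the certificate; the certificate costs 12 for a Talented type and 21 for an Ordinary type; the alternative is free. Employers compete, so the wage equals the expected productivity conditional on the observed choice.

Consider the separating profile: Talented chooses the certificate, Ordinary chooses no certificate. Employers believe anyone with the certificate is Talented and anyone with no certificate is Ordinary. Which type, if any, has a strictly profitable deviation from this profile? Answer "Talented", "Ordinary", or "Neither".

Talented

The certificate pays 35; no certificate pays 30.
Talented: assigned the certificate, nets 35 − 12 = 23; deviating to no certificate nets 30.
Ordinary: assigned no certificate, nets 30; deviating to the certificate nets 35 − 21 = 14.
The Talented type gains 7 by deviating.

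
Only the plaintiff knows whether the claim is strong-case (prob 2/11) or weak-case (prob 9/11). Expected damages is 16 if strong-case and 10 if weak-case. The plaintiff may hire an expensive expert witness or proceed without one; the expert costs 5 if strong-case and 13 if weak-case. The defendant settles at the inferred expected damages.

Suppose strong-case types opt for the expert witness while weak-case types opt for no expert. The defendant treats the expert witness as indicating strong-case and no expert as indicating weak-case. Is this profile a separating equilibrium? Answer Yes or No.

Yes

Under these beliefs, the expert witness earns settlement 16 and no expert earns settlement 10.
strong-case: the expert witness nets 16 − 5 = 11; no expert nets 10. strong-case prefers the expert witness.
weak-case: the expert witness nets 16 − 13 = 3; no expert nets 10. weak-case prefers no expert.
Neither type deviates, so the separating profile is an equilibrium.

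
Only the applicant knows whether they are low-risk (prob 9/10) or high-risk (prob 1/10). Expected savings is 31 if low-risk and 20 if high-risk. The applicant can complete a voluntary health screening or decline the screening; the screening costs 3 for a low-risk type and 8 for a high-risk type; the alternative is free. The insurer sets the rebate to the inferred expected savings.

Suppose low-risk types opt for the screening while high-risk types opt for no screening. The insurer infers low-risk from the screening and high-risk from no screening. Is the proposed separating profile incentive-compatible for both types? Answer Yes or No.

No

Under these beliefs, the screening earns rebate 31 and no screening earns rebate 20.
low-risk: the screening nets 31 − 3 = 28; no screening nets 20. low-risk prefers the screening.
high-risk: the screening nets 31 − 8 = 23; no screening nets 20. high-risk would deviate to the screening.
high-risk has a profitable deviation, so the profile is not an equilibrium.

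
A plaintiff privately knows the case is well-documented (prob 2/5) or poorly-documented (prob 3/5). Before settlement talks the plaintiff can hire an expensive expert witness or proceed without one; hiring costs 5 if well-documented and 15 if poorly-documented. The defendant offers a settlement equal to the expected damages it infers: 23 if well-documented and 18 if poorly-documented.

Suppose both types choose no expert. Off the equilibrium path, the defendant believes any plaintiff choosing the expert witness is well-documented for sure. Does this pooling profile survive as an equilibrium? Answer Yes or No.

On path, the defendant holds the prior and pays 2/5·23 + 3/5·18 = 20. Off path (the expert witness), believing well-documented, it pays 23.
well-documented: no expert nets 20; the expert witness nets 23 − 5 = 18. well-documented stays.
poorly-documented: no expert nets 20; the expert witness nets 23 − 15 = 8. poorly-documented stays.
No type deviates, so pooling is sustained.

Yes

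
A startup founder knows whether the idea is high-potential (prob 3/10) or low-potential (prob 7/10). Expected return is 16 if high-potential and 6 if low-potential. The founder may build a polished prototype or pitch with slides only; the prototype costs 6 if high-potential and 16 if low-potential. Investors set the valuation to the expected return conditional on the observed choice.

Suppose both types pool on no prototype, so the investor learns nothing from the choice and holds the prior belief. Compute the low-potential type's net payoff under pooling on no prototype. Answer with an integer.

9

Pooled valuation = 3/10·16 + 7/10·6 = 9.
low-potential pays no cost for no prototype, so net payoff = 9.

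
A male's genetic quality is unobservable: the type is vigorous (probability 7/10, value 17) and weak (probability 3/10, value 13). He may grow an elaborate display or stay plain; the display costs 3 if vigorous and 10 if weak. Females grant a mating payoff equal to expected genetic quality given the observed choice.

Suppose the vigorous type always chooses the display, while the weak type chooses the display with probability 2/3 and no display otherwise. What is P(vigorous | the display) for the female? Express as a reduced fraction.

P(the display) = (7/10)·1 + (3/10)·(2/3) = 9/10.
By Bayes' rule, P(vigorous | the display) = (7/10) / (9/10) = 7/9.

7/9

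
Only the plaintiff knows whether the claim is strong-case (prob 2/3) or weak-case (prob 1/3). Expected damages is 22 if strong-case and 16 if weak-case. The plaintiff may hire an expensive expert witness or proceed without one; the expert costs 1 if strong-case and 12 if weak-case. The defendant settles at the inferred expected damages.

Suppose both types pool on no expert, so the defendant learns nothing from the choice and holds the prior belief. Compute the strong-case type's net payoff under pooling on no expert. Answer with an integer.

20

Pooled settlement = 2/3·22 + 1/3·16 = 20.
strong-case pays no cost for no expert, so net payoff = 20.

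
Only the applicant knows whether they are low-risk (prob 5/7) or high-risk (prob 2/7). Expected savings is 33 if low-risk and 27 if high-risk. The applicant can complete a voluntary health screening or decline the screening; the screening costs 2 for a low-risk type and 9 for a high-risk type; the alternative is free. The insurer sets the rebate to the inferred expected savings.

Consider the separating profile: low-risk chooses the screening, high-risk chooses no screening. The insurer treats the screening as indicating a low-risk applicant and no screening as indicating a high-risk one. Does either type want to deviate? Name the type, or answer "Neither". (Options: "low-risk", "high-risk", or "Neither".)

Neither

The screening pays 33; no screening pays 27.
low-risk: assigned the screening, nets 33 − 2 = 31; deviating to no screening nets 27.
high-risk: assigned no screening, nets 27; deviating to the screening nets 33 − 9 = 24.
Both types strictly prefer their assigned action; no profitable deviation.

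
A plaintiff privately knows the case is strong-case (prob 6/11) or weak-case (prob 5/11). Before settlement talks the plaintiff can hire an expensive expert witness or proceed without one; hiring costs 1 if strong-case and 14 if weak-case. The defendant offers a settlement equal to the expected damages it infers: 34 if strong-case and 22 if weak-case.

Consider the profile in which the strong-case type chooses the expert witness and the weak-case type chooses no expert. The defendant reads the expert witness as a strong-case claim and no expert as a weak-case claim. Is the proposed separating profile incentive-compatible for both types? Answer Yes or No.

Yes

Under these beliefs, the expert witness earns settlement 34 and no expert earns settlement 22.
strong-case: the expert witness nets 34 − 1 = 33; no expert nets 22. strong-case prefers the expert witness.
weak-case: the expert witness nets 34 − 14 = 20; no expert nets 22. weak-case prefers no expert.
Neither type deviates, so the separating profile is an equilibrium.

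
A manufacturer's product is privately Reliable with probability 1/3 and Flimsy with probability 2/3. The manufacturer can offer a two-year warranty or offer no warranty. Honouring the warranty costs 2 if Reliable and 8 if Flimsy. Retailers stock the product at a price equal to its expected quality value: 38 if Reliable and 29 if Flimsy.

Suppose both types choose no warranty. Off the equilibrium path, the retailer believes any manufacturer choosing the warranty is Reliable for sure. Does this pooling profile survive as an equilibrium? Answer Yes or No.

On path, the retailer holds the prior and pays 1/3·38 + 2/3·29 = 32. Off path (the warranty), believing Reliable, it pays 38.
Reliable: no warranty nets 32; the warranty nets 38 − 2 = 36. Reliable would deviate.
Flimsy: no warranty nets 32; the warranty nets 38 − 8 = 30. Flimsy stays.
A type deviates, so pooling fails.

No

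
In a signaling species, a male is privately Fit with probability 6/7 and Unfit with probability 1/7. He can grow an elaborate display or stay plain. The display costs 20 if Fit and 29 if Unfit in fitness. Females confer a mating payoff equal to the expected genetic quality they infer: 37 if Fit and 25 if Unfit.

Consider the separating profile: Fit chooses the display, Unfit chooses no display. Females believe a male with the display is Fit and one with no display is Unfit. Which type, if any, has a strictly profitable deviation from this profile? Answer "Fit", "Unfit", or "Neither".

Fit

The display pays 37; no display pays 25.
Fit: assigned the display, nets 37 − 20 = 17; deviating to no display nets 25.
Unfit: assigned no display, nets 25; deviating to the display nets 37 − 29 = 8.
The Fit type gains 8 by deviating.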